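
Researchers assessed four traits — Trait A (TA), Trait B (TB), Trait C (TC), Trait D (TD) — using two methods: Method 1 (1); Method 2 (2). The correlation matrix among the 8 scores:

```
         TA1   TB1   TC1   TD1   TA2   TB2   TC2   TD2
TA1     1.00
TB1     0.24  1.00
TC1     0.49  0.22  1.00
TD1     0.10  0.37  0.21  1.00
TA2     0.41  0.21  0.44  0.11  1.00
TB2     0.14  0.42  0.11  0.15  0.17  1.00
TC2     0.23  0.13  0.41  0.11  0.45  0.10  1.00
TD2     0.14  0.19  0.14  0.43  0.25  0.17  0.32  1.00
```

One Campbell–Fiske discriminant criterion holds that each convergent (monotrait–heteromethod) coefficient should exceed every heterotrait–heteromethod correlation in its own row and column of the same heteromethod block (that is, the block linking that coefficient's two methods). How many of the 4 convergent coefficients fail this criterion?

2

Checking each validity diagonal entry against its comparison values:
TA (methods 1·2): 0.41 vs {0.14, 0.21, 0.23, 0.44, 0.14, 0.11} → fail.
TB (methods 1·2): 0.42 vs {0.21, 0.14, 0.13, 0.11, 0.19, 0.15} → pass.
TC (methods 1·2): 0.41 vs {0.44, 0.23, 0.11, 0.13, 0.14, 0.11} → fail.
TD (methods 1·2): 0.43 vs {0.11, 0.14, 0.15, 0.19, 0.11, 0.14} → pass.
2 of 4 fail.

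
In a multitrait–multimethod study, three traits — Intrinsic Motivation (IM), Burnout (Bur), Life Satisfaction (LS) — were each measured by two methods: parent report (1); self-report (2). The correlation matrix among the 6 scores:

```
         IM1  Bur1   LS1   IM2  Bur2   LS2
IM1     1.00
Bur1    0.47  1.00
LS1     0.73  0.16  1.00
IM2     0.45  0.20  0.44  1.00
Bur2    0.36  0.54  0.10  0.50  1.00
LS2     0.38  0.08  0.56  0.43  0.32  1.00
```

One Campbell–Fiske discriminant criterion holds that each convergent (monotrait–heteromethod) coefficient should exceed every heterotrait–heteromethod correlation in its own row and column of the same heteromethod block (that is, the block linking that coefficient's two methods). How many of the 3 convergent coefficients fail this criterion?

0

Checking each validity diagonal entry against its comparison values:
IM (methods 1·2): 0.45 vs {0.36, 0.20, 0.38, 0.44} → pass.
Bur (methods 1·2): 0.54 vs {0.20, 0.36, 0.08, 0.10} → pass.
LS (methods 1·2): 0.56 vs {0.44, 0.38, 0.10, 0.08} → pass.
0 of 3 fail.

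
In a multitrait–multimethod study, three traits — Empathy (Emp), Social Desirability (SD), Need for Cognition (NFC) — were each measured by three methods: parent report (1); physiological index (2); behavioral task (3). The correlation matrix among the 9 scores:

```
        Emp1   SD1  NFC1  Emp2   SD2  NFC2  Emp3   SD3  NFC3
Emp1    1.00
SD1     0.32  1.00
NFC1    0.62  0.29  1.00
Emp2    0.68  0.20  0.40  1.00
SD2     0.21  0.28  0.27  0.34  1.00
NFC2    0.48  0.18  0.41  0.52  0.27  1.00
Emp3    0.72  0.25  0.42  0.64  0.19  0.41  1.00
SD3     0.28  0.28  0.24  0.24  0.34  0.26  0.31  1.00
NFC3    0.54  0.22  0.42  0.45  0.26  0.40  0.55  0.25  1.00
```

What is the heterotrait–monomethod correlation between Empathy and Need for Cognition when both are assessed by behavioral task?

0.55

Different traits, same method: r(Emp3, NFC3) = 0.55.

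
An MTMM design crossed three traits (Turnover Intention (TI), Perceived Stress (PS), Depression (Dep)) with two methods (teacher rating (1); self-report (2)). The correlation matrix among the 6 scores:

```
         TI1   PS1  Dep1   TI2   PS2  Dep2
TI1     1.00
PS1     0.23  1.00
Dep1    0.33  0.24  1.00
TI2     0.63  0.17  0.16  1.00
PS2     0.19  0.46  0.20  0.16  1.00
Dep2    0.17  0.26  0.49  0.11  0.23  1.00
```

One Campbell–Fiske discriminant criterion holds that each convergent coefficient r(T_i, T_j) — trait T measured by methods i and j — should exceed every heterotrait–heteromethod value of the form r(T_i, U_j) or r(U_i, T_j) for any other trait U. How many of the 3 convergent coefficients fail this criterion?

0

Checking each validity diagonal entry against its comparison values:
TI (methods 1·2): 0.63 vs {0.19, 0.17, 0.17, 0.16} → pass.
PS (methods 1·2): 0.46 vs {0.17, 0.19, 0.26, 0.20} → pass.
Dep (methods 1·2): 0.49 vs {0.16, 0.17, 0.20, 0.26} → pass.
0 of 3 fail.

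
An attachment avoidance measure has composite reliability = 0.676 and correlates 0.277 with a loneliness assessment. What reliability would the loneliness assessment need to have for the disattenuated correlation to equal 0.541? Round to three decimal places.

r_true = r_obs / √(r_xx · r_yy) ⇒ 0.541 = 0.277 / √(0.676 · r_yy).
√(0.676 · r_yy) = 0.277 / 0.541 = 0.5120; 0.676 · r_yy = 0.2621; r_yy = 0.2621 / 0.676 ≈ 0.388.

0.388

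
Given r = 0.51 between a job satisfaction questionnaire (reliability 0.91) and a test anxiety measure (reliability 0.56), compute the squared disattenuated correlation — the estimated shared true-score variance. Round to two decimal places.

0.51

Disattenuated r = 0.51 / √(0.91 × 0.56) = 0.51 / 0.7139 = 0.7144.
Shared true-score variance = 0.7144² = 0.5104 ≈ 0.51.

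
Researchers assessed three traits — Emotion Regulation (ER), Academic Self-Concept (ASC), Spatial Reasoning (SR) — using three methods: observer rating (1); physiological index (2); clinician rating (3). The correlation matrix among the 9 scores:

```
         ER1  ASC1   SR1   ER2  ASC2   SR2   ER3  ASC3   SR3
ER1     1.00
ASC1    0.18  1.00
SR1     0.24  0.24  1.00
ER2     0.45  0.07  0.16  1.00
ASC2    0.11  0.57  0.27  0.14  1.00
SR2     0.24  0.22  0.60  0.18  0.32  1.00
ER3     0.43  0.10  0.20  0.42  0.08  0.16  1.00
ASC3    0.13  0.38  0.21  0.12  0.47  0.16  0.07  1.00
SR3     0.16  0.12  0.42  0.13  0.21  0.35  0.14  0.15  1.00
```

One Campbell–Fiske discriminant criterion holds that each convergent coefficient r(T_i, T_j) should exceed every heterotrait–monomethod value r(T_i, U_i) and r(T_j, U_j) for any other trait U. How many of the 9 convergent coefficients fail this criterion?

0

Convergent coefficients and their comparison sets:
ER (methods 1·2): 0.45 vs {0.18, 0.14, 0.24, 0.18} → pass.
ER (methods 1·3): 0.43 vs {0.18, 0.07, 0.24, 0.14} → pass.
ER (methods 2·3): 0.42 vs {0.14, 0.07, 0.18, 0.14} → pass.
ASC (methods 1·2): 0.57 vs {0.18, 0.14, 0.24, 0.32} → pass.
ASC (methods 1·3): 0.38 vs {0.18, 0.07, 0.24, 0.15} → pass.
ASC (methods 2·3): 0.47 vs {0.14, 0.07, 0.32, 0.15} → pass.
SR (methods 1·2): 0.60 vs {0.24, 0.18, 0.24, 0.32} → pass.
SR (methods 1·3): 0.42 vs {0.24, 0.14, 0.24, 0.15} → pass.
SR (methods 2·3): 0.35 vs {0.18, 0.14, 0.32, 0.15} → pass.
0 of 9 fail.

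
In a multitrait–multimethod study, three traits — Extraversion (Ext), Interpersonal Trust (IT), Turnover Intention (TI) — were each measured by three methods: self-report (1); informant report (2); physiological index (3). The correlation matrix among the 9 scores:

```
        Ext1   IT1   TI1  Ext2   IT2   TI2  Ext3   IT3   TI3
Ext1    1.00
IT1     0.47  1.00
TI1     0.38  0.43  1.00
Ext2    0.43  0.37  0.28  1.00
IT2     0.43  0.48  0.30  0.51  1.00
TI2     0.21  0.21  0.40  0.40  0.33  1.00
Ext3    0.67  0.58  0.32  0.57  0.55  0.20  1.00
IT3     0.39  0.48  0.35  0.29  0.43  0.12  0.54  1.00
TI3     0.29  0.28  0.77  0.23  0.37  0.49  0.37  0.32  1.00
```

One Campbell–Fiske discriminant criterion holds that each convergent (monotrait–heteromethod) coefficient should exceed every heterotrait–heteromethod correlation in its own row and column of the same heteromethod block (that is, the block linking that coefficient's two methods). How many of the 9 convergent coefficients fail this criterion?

Checking each validity diagonal entry against its comparison values:
Ext (methods 1·2): 0.43 vs {0.43, 0.37, 0.21, 0.28} → fail.
Ext (methods 1·3): 0.67 vs {0.39, 0.58, 0.29, 0.32} → pass.
Ext (methods 2·3): 0.57 vs {0.29, 0.55, 0.23, 0.20} → pass.
IT (methods 1·2): 0.48 vs {0.37, 0.43, 0.21, 0.30} → pass.
IT (methods 1·3): 0.48 vs {0.58, 0.39, 0.28, 0.35} → fail.
IT (methods 2·3): 0.43 vs {0.55, 0.29, 0.37, 0.12} → fail.
TI (methods 1·2): 0.40 vs {0.28, 0.21, 0.30, 0.21} → pass.
TI (methods 1·3): 0.77 vs {0.32, 0.29, 0.35, 0.28} → pass.
TI (methods 2·3): 0.49 vs {0.20, 0.23, 0.12, 0.37} → pass.
3 of 9 fail.

3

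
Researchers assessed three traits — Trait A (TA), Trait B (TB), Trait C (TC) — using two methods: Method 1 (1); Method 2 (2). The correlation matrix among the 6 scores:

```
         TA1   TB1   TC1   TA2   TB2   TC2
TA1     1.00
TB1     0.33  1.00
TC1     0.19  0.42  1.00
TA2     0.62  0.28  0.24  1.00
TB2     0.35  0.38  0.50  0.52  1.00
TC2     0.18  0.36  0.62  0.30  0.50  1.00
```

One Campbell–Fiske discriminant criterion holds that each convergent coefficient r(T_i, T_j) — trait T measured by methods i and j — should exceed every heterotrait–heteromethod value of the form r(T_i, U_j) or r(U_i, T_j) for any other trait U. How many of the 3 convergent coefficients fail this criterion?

Convergent coefficients and their comparison sets:
TA (methods 1·2): 0.62 vs {0.35, 0.28, 0.18, 0.24} → pass.
TB (methods 1·2): 0.38 vs {0.28, 0.35, 0.36, 0.50} → fail.
TC (methods 1·2): 0.62 vs {0.24, 0.18, 0.50, 0.36} → pass.
1 of 3 fail.

1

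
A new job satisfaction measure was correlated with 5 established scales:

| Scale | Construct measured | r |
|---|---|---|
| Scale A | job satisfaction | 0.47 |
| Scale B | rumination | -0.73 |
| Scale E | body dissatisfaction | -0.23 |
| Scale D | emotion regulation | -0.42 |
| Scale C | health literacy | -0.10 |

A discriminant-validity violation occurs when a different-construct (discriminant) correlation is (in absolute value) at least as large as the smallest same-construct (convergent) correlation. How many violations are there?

Convergent (same construct = job satisfaction): Scale A.
Smallest convergent = 0.47. Discriminant |r|: 0.73, 0.23, 0.42, 0.10; count ≥ 0.47 → 1.

1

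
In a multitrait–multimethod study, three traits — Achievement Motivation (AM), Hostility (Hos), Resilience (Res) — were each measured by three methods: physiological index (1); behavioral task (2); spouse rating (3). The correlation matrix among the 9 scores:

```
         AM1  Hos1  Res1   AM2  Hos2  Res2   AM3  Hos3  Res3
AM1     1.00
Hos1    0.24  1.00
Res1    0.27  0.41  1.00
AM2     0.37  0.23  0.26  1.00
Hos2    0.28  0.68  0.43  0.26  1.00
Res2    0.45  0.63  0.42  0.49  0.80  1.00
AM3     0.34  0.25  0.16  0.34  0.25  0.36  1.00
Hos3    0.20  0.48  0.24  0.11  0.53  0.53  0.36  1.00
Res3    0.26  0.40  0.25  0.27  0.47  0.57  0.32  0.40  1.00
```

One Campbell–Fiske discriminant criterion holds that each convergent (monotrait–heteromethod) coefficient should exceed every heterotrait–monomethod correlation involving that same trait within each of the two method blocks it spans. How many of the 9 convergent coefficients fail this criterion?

8

Checking each validity diagonal entry against its comparison values:
AM (methods 1·2): 0.37 vs {0.24, 0.26, 0.27, 0.49} → fail.
AM (methods 1·3): 0.34 vs {0.24, 0.36, 0.27, 0.32} → fail.
AM (methods 2·3): 0.34 vs {0.26, 0.36, 0.49, 0.32} → fail.
Hos (methods 1·2): 0.68 vs {0.24, 0.26, 0.41, 0.80} → fail.
Hos (methods 1·3): 0.48 vs {0.24, 0.36, 0.41, 0.40} → pass.
Hos (methods 2·3): 0.53 vs {0.26, 0.36, 0.80, 0.40} → fail.
Res (methods 1·2): 0.42 vs {0.27, 0.49, 0.41, 0.80} → fail.
Res (methods 1·3): 0.25 vs {0.27, 0.32, 0.41, 0.40} → fail.
Res (methods 2·3): 0.57 vs {0.49, 0.32, 0.80, 0.40} → fail.
8 of 9 fail.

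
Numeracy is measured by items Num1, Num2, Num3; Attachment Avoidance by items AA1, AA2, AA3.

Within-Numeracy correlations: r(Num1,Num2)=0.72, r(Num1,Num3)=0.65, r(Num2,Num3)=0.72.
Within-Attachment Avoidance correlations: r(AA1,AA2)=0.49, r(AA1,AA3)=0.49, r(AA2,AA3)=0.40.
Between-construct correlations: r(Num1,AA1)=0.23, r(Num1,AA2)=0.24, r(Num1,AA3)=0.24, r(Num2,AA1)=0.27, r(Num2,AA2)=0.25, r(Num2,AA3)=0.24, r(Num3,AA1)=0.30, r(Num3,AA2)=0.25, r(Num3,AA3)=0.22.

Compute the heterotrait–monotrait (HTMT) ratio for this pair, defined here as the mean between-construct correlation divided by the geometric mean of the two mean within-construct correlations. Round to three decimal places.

0.440

Mean heterotrait r = 2.24/9 = 0.2489.
Mean within-Num = 2.09/3 = 0.6967; mean within-AA = 1.38/3 = 0.4600.
Geometric mean = √(0.6967 × 0.4600) = 0.5661.
HTMT = 0.2489 / 0.5661 = 0.440.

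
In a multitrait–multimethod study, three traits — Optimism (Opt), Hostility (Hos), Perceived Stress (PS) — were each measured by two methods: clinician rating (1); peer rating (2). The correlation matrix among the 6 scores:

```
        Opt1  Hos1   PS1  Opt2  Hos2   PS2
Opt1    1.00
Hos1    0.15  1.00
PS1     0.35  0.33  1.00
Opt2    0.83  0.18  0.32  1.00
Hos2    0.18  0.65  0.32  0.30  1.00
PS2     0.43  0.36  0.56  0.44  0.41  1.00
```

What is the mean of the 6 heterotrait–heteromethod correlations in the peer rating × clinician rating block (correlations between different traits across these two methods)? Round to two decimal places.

HTHM values (method 2 × method 1): 0.18, 0.32, 0.18, 0.32, 0.43, 0.36; mean = 1.79/6 = 0.30.

0.30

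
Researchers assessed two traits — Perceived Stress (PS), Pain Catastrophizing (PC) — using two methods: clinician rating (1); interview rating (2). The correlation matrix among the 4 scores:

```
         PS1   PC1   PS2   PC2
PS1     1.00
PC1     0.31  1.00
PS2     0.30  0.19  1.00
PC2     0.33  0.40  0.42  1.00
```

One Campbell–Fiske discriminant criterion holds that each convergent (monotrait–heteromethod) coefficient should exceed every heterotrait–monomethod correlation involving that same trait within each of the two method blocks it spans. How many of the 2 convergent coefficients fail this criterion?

Checking each validity diagonal entry against its comparison values:
PS (methods 1·2): 0.30 vs {0.31, 0.42} → fail.
PC (methods 1·2): 0.40 vs {0.31, 0.42} → fail.
2 of 2 fail.

2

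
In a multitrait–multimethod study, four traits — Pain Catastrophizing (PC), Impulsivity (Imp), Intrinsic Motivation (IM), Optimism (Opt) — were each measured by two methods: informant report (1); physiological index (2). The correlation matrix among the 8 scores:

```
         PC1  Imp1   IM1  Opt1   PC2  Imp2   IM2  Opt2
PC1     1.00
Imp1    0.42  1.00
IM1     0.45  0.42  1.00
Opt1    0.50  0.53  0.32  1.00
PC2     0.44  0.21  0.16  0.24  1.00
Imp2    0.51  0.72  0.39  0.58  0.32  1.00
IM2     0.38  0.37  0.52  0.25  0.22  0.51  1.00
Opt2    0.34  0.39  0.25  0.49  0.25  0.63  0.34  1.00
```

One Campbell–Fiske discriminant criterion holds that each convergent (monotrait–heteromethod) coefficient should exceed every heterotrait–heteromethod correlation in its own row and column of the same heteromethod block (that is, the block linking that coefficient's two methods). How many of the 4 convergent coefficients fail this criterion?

Checking each validity diagonal entry against its comparison values:
PC (methods 1·2): 0.44 vs {0.51, 0.21, 0.38, 0.16, 0.34, 0.24} → fail.
Imp (methods 1·2): 0.72 vs {0.21, 0.51, 0.37, 0.39, 0.39, 0.58} → pass.
IM (methods 1·2): 0.52 vs {0.16, 0.38, 0.39, 0.37, 0.25, 0.25} → pass.
Opt (methods 1·2): 0.49 vs {0.24, 0.34, 0.58, 0.39, 0.25, 0.25} → fail.
2 of 4 fail.

2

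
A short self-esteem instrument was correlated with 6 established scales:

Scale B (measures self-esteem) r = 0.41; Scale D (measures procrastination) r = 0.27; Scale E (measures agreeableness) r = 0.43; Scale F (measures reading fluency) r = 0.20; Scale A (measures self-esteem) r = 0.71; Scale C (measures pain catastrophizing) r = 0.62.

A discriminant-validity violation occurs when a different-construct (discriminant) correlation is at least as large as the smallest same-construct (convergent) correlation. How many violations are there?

Convergent (same construct = self-esteem): Scale B, Scale A.
Smallest convergent = 0.41. Discriminant values: 0.27, 0.43, 0.20, 0.62; count ≥ 0.41 → 2.

2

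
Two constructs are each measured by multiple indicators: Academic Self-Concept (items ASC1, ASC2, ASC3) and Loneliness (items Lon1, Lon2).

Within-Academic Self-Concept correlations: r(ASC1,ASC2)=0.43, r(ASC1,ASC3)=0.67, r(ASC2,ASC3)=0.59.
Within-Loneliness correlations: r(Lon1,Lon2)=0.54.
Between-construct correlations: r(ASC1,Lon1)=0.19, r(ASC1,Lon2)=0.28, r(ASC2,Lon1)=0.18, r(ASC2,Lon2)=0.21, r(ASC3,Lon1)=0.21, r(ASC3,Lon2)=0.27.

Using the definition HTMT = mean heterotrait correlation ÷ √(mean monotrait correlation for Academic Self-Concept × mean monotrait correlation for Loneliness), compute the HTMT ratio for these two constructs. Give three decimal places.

0.405

Between-construct mean = 1.34/6 = 0.2233.
Mean within-ASC = 1.69/3 = 0.5633; mean within-Lon = 0.54/1 = 0.5400.
Geometric mean = √(0.5633 × 0.5400) = 0.5515.
HTMT = 0.2233 / 0.5515 = 0.405.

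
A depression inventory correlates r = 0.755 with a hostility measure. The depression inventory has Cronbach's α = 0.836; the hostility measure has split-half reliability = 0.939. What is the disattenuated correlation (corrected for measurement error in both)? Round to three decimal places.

r_true = r_obs / √(r_xx · r_yy) = 0.755 / √(0.836 × 0.939) = 0.755 / √0.785004 = 0.755 / 0.8860 ≈ 0.852.

0.852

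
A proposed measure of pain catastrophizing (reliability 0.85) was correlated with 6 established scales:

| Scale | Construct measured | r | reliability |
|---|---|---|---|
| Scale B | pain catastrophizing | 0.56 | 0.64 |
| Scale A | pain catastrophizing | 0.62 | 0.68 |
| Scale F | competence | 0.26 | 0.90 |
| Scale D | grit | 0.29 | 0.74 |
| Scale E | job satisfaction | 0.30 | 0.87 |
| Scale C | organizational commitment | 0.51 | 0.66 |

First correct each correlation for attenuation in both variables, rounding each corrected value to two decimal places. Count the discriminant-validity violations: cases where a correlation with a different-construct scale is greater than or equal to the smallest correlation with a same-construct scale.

0

Disattenuated r (r / √(r_scale · r_new)):
  Scale B (conv): 0.56 / √(0.64·0.85) = 0.76
  Scale A (conv): 0.62 / √(0.68·0.85) = 0.82
  Scale F (disc): 0.26 / √(0.90·0.85) = 0.30
  Scale D (disc): 0.29 / √(0.74·0.85) = 0.37
  Scale E (disc): 0.30 / √(0.87·0.85) = 0.35
  Scale C (disc): 0.51 / √(0.66·0.85) = 0.68
Smallest convergent = 0.76. Discriminant values: 0.30, 0.37, 0.35, 0.68; count ≥ 0.76 → 0.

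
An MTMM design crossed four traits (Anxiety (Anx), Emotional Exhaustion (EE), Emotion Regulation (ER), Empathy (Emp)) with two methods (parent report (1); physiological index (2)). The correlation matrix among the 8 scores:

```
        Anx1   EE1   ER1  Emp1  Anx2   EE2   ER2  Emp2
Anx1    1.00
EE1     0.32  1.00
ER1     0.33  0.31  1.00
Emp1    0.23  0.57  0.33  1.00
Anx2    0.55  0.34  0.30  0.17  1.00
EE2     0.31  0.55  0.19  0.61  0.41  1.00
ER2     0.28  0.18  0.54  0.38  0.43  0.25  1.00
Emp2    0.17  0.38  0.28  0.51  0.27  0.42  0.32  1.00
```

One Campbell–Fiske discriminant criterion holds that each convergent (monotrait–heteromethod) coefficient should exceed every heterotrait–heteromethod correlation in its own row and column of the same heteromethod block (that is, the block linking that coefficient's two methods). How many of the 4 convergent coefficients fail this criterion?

Each convergent coefficient versus the relevant comparison correlations:
Anx (methods 1·2): 0.55 vs {0.31, 0.34, 0.28, 0.30, 0.17, 0.17} → pass.
EE (methods 1·2): 0.55 vs {0.34, 0.31, 0.18, 0.19, 0.38, 0.61} → fail.
ER (methods 1·2): 0.54 vs {0.30, 0.28, 0.19, 0.18, 0.28, 0.38} → pass.
Emp (methods 1·2): 0.51 vs {0.17, 0.17, 0.61, 0.38, 0.38, 0.28} → fail.
2 of 4 fail.

2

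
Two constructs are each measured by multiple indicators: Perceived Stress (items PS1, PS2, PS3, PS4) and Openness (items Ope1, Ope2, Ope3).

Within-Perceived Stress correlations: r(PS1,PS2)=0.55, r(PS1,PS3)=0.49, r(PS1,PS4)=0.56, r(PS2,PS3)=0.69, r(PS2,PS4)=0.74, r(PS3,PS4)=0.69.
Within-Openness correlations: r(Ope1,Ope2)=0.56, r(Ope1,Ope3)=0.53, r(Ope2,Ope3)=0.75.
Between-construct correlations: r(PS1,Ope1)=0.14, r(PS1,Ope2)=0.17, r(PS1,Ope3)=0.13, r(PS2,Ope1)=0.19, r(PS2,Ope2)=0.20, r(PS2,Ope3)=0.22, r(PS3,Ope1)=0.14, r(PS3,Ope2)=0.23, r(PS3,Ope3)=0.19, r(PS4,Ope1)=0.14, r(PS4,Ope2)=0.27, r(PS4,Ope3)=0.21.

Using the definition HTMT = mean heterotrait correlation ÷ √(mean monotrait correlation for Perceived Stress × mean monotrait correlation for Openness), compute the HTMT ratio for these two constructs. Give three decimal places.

0.301

Mean between = 2.23/12 = 0.1858.
Mean within-PS = 3.72/6 = 0.6200; mean within-Ope = 1.84/3 = 0.6133.
Geometric mean = √(0.6200 × 0.6133) = 0.6166.
HTMT = 0.1858 / 0.6166 = 0.301.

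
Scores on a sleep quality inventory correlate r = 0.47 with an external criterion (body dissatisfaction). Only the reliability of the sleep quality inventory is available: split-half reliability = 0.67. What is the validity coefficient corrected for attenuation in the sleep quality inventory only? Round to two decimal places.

Single correction: r_c = r_obs / √r_xx = 0.47 / √0.67 = 0.47 / 0.8185 ≈ 0.57.

0.57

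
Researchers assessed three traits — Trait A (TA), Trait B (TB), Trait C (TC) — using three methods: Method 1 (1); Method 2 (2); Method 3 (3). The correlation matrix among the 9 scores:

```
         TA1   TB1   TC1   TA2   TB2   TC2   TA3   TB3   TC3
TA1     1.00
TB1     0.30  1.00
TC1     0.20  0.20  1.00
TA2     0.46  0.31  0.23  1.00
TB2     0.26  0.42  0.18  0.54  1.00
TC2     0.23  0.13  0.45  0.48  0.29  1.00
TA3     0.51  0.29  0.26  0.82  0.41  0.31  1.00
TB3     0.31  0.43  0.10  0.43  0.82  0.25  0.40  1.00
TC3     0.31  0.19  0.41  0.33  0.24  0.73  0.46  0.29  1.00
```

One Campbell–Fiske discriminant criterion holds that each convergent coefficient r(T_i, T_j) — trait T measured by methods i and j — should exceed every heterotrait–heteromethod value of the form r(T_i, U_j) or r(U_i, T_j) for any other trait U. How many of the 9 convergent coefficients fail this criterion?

Each convergent coefficient versus the relevant comparison correlations:
TA (methods 1·2): 0.46 vs {0.26, 0.31, 0.23, 0.23} → pass.
TA (methods 1·3): 0.51 vs {0.31, 0.29, 0.31, 0.26} → pass.
TA (methods 2·3): 0.82 vs {0.43, 0.41, 0.33, 0.31} → pass.
TB (methods 1·2): 0.42 vs {0.31, 0.26, 0.13, 0.18} → pass.
TB (methods 1·3): 0.43 vs {0.29, 0.31, 0.19, 0.10} → pass.
TB (methods 2·3): 0.82 vs {0.41, 0.43, 0.24, 0.25} → pass.
TC (methods 1·2): 0.45 vs {0.23, 0.23, 0.18, 0.13} → pass.
TC (methods 1·3): 0.41 vs {0.26, 0.31, 0.10, 0.19} → pass.
TC (methods 2·3): 0.73 vs {0.31, 0.33, 0.25, 0.24} → pass.
0 of 9 fail.

0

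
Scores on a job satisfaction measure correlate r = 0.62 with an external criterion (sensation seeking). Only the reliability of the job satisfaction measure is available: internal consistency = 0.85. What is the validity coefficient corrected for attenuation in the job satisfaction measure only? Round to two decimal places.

Single correction: r_c = r_obs / √r_xx = 0.62 / √0.85 = 0.62 / 0.9220 ≈ 0.67.

0.67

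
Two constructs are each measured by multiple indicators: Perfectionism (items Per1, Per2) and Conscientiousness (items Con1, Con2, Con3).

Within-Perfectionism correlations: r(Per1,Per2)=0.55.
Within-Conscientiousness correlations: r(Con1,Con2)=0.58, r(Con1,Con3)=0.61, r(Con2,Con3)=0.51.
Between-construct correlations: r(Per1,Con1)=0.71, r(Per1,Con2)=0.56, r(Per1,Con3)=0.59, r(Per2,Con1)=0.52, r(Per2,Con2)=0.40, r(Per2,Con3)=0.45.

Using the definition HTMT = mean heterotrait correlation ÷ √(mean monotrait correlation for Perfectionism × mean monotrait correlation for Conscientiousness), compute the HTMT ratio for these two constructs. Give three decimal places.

0.964

Between-construct mean = 3.23/6 = 0.5383.
Mean within-Per = 0.55/1 = 0.5500; mean within-Con = 1.70/3 = 0.5667.
Geometric mean = √(0.5500 × 0.5667) = 0.5583.
HTMT = 0.5383 / 0.5583 = 0.964.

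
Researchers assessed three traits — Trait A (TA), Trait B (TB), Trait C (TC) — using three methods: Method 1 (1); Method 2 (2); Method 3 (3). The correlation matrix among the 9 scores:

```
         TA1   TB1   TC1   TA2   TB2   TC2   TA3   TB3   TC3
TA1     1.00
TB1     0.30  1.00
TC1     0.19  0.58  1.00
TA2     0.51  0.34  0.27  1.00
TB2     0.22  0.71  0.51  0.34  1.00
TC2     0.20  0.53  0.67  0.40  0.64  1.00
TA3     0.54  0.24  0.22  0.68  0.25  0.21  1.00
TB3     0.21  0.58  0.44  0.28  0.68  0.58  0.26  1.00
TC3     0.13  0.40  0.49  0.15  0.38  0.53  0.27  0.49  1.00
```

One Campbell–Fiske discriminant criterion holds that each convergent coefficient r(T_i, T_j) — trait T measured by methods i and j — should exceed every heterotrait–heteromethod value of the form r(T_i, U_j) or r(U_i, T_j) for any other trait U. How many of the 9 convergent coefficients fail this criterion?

Each convergent coefficient versus the relevant comparison correlations:
TA (methods 1·2): 0.51 vs {0.22, 0.34, 0.20, 0.27} → pass.
TA (methods 1·3): 0.54 vs {0.21, 0.24, 0.13, 0.22} → pass.
TA (methods 2·3): 0.68 vs {0.28, 0.25, 0.15, 0.21} → pass.
TB (methods 1·2): 0.71 vs {0.34, 0.22, 0.53, 0.51} → pass.
TB (methods 1·3): 0.58 vs {0.24, 0.21, 0.40, 0.44} → pass.
TB (methods 2·3): 0.68 vs {0.25, 0.28, 0.38, 0.58} → pass.
TC (methods 1·2): 0.67 vs {0.27, 0.20, 0.51, 0.53} → pass.
TC (methods 1·3): 0.49 vs {0.22, 0.13, 0.44, 0.40} → pass.
TC (methods 2·3): 0.53 vs {0.21, 0.15, 0.58, 0.38} → fail.
1 of 9 fail.

1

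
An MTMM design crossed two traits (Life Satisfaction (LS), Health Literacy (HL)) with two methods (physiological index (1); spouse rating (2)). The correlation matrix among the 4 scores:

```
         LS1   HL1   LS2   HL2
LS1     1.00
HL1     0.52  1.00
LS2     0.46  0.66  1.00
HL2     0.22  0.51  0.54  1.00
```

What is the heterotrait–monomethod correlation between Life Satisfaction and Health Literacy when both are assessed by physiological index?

0.52

Different traits, same method: r(LS1, HL1) = 0.52.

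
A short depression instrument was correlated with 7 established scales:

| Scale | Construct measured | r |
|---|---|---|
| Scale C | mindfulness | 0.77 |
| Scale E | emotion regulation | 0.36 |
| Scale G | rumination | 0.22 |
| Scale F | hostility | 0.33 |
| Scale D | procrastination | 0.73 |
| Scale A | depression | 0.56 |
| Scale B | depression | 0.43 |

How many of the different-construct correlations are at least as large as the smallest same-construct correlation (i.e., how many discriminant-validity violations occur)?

Convergent (same construct = depression): Scale A, Scale B.
Smallest convergent = 0.43. Discriminant values: 0.77, 0.36, 0.22, 0.33, 0.73; count ≥ 0.43 → 2.

2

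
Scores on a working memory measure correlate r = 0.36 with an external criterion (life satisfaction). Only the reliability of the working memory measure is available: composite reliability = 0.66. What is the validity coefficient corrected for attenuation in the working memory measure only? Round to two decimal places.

0.44

Single correction: r_c = r_obs / √r_xx = 0.36 / √0.66 = 0.36 / 0.8124 ≈ 0.44.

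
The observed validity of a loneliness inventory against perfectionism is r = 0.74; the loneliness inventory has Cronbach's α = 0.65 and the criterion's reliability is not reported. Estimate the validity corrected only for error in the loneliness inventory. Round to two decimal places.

0.92

Single correction: r_c = r_obs / √r_xx = 0.74 / √0.65 = 0.74 / 0.8062 ≈ 0.92.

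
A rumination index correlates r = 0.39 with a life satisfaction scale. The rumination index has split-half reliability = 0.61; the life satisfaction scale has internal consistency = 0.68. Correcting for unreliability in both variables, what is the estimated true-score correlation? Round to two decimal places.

r_true = r_obs / √(r_xx · r_yy) = 0.39 / √(0.61 × 0.68) = 0.39 / √0.4148 = 0.39 / 0.6440 ≈ 0.61.

0.61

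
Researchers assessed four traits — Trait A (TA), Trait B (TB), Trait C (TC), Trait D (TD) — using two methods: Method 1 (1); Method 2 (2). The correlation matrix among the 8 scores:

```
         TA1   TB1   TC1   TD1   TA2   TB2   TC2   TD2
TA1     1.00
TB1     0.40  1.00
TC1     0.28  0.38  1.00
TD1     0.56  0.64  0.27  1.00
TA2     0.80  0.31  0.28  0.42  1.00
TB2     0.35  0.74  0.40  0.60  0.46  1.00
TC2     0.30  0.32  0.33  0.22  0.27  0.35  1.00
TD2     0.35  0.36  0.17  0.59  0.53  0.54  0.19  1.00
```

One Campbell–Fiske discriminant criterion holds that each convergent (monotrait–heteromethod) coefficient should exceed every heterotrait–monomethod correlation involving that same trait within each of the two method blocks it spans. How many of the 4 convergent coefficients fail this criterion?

Each convergent coefficient versus the relevant comparison correlations:
TA (methods 1·2): 0.80 vs {0.40, 0.46, 0.28, 0.27, 0.56, 0.53} → pass.
TB (methods 1·2): 0.74 vs {0.40, 0.46, 0.38, 0.35, 0.64, 0.54} → pass.
TC (methods 1·2): 0.33 vs {0.28, 0.27, 0.38, 0.35, 0.27, 0.19} → fail.
TD (methods 1·2): 0.59 vs {0.56, 0.53, 0.64, 0.54, 0.27, 0.19} → fail.
2 of 4 fail.

2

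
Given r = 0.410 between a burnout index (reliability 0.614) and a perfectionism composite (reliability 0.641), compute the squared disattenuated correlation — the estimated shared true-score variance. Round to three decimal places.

Disattenuated r = 0.410 / √(0.614 × 0.641) = 0.410 / 0.6274 = 0.6535.
Shared true-score variance = 0.6535² = 0.4271 ≈ 0.427.

0.427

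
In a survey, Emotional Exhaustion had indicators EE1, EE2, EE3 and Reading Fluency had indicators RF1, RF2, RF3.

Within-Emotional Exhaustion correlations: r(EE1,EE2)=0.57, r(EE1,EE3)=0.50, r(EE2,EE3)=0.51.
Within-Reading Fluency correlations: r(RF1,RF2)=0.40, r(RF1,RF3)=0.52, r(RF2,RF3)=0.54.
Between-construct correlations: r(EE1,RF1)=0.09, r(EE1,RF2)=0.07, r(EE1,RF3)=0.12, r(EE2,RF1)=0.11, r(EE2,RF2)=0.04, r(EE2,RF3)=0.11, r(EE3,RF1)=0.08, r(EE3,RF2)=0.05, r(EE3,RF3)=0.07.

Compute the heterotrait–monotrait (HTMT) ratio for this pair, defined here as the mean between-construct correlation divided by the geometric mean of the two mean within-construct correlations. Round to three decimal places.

0.162

Between-construct mean = 0.74/9 = 0.0822.
Mean within-EE = 1.58/3 = 0.5267; mean within-RF = 1.46/3 = 0.4867.
Geometric mean = √(0.5267 × 0.4867) = 0.5063.
HTMT = 0.0822 / 0.5063 = 0.162.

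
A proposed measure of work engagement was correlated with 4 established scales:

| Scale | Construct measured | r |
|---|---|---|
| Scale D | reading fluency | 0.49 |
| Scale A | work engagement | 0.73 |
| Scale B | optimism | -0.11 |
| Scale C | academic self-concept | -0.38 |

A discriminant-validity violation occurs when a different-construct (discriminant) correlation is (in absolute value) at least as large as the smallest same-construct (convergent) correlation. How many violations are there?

0

Convergent (same construct = work engagement): Scale A.
Smallest convergent = 0.73. Discriminant |r|: 0.49, 0.11, 0.38; count ≥ 0.73 → 0.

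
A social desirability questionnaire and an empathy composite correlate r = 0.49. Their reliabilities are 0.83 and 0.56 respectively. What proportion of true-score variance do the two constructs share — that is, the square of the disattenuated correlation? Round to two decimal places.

Disattenuated r = 0.49 / √(0.83 × 0.56) = 0.49 / 0.6818 = 0.7187.
Shared true-score variance = 0.7187² = 0.5165 ≈ 0.52.

0.52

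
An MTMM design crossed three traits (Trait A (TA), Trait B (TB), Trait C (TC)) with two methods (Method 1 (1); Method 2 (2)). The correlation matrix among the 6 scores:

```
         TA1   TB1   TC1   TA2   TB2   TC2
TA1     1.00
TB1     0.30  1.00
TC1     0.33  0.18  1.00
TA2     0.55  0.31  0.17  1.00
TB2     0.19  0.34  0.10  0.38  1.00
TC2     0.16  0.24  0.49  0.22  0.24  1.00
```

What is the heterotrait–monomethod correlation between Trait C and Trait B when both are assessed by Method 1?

Different traits, same method: r(TC1, TB1) = 0.18.

0.18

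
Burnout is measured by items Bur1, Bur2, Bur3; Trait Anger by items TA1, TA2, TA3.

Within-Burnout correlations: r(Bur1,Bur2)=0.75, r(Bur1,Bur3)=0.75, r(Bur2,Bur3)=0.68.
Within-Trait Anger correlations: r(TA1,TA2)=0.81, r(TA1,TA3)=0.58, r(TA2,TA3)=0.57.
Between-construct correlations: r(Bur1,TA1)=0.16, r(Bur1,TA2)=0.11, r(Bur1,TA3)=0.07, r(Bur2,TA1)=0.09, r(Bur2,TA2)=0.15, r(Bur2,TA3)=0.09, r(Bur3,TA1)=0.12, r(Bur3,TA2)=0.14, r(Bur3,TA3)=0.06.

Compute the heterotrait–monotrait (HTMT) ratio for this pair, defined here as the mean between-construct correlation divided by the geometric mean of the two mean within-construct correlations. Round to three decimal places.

Mean between = 0.99/9 = 0.1100.
Mean within-Bur = 2.18/3 = 0.7267; mean within-TA = 1.96/3 = 0.6533.
Geometric mean = √(0.7267 × 0.6533) = 0.6890.
HTMT = 0.1100 / 0.6890 = 0.160.

0.160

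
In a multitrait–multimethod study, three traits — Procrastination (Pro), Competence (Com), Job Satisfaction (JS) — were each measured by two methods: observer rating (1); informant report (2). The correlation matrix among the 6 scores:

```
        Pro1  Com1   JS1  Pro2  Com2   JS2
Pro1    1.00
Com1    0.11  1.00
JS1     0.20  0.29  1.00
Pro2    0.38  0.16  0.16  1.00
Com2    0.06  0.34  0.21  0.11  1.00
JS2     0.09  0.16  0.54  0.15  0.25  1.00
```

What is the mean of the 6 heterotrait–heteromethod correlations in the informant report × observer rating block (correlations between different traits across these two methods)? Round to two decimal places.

0.14

HTHM values (method 2 × method 1): 0.16, 0.16, 0.06, 0.21, 0.09, 0.16; mean = 0.84/6 = 0.14.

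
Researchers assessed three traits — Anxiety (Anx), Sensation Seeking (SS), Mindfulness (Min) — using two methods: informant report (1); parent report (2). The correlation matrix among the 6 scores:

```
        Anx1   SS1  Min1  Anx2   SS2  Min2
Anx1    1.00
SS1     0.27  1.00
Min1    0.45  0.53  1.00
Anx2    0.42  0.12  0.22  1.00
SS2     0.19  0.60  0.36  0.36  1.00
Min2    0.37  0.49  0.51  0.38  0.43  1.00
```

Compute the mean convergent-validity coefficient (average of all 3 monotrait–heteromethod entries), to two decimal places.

0.51

Convergent values: 0.42, 0.60, 0.51; mean = 1.53/3 = 0.51.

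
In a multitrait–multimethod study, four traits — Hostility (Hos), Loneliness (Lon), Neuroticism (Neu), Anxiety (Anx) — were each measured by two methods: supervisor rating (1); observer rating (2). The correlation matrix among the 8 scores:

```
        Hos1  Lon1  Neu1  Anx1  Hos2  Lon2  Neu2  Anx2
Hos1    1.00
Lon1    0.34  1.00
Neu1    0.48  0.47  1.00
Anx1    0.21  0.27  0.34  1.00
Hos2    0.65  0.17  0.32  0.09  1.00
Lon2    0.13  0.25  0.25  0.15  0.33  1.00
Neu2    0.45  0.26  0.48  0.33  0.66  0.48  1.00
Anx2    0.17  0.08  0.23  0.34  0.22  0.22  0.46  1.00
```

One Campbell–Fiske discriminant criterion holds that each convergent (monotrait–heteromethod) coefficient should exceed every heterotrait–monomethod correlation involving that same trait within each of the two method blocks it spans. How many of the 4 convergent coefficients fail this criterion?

Checking each validity diagonal entry against its comparison values:
Hos (methods 1·2): 0.65 vs {0.34, 0.33, 0.48, 0.66, 0.21, 0.22} → fail.
Lon (methods 1·2): 0.25 vs {0.34, 0.33, 0.47, 0.48, 0.27, 0.22} → fail.
Neu (methods 1·2): 0.48 vs {0.48, 0.66, 0.47, 0.48, 0.34, 0.46} → fail.
Anx (methods 1·2): 0.34 vs {0.21, 0.22, 0.27, 0.22, 0.34, 0.46} → fail.
4 of 4 fail.

4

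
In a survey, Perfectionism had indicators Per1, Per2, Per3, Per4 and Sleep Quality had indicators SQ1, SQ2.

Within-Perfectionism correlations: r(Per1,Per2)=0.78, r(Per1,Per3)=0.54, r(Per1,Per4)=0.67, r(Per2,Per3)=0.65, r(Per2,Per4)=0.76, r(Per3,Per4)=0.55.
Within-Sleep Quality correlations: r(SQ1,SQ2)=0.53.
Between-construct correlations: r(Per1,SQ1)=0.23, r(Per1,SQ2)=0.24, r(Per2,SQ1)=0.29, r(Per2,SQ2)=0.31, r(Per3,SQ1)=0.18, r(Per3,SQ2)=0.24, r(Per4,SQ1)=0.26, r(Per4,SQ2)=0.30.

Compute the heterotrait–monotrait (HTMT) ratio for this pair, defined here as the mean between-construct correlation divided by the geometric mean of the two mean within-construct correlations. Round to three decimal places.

Between-construct mean = 2.05/8 = 0.2563.
Mean within-Per = 3.95/6 = 0.6583; mean within-SQ = 0.53/1 = 0.5300.
Geometric mean = √(0.6583 × 0.5300) = 0.5907.
HTMT = 0.2563 / 0.5907 = 0.434.

0.434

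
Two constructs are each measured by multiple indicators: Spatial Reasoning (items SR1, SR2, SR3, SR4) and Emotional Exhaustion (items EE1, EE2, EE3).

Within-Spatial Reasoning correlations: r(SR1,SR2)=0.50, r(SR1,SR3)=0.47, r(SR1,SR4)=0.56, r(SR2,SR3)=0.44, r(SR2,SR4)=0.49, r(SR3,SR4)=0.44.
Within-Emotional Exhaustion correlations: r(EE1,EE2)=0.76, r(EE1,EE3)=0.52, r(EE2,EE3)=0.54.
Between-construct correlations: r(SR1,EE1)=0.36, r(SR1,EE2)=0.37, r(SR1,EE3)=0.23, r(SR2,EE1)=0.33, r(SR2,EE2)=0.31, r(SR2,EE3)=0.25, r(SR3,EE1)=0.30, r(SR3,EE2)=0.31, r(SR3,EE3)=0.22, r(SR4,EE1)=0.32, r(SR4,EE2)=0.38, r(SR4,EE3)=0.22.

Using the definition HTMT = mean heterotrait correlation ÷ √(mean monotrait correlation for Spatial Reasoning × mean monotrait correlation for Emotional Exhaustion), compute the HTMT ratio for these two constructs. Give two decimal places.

0.55

Between-construct mean = 3.60/12 = 0.3000.
Mean within-SR = 2.90/6 = 0.4833; mean within-EE = 1.82/3 = 0.6067.
Geometric mean = √(0.4833 × 0.6067) = 0.5415.
HTMT = 0.3000 / 0.5415 = 0.55.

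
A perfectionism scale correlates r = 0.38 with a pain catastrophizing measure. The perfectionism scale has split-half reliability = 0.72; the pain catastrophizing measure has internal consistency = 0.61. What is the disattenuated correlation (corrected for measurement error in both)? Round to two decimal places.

r_true = r_obs / √(r_xx · r_yy) = 0.38 / √(0.72 × 0.61) = 0.38 / √0.4392 = 0.38 / 0.6627 ≈ 0.57.

0.57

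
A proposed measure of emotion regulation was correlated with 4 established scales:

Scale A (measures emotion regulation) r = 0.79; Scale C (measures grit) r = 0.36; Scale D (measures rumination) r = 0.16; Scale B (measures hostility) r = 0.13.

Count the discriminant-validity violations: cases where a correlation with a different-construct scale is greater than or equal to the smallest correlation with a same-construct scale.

0

Convergent (same construct = emotion regulation): Scale A.
Smallest convergent = 0.79. Discriminant values: 0.36, 0.16, 0.13; count ≥ 0.79 → 0.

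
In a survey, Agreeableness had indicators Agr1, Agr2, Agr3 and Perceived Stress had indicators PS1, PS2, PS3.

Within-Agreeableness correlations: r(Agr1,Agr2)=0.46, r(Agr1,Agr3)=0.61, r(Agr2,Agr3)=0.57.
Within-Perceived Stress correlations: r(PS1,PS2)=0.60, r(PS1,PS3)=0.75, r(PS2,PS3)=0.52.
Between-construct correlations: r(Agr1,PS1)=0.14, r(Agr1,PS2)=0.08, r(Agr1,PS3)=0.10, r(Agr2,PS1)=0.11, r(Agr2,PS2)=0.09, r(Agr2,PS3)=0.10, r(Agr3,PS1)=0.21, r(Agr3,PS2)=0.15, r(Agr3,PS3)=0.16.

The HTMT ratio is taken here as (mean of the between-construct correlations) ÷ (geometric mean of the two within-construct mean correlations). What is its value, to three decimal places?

0.217

Mean heterotrait r = 1.14/9 = 0.1267.
Mean within-Agr = 1.64/3 = 0.5467; mean within-PS = 1.87/3 = 0.6233.
Geometric mean = √(0.5467 × 0.6233) = 0.5837.
HTMT = 0.1267 / 0.5837 = 0.217.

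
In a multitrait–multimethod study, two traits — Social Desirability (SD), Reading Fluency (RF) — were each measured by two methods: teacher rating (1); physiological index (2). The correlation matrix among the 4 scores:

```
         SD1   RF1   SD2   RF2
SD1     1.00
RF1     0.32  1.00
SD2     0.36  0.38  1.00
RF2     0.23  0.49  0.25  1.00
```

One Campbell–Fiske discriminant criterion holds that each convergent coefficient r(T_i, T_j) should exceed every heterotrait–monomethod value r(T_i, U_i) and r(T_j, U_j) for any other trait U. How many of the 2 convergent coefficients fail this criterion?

0

Convergent coefficients and their comparison sets:
SD (methods 1·2): 0.36 vs {0.32, 0.25} → pass.
RF (methods 1·2): 0.49 vs {0.32, 0.25} → pass.
0 of 2 fail.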